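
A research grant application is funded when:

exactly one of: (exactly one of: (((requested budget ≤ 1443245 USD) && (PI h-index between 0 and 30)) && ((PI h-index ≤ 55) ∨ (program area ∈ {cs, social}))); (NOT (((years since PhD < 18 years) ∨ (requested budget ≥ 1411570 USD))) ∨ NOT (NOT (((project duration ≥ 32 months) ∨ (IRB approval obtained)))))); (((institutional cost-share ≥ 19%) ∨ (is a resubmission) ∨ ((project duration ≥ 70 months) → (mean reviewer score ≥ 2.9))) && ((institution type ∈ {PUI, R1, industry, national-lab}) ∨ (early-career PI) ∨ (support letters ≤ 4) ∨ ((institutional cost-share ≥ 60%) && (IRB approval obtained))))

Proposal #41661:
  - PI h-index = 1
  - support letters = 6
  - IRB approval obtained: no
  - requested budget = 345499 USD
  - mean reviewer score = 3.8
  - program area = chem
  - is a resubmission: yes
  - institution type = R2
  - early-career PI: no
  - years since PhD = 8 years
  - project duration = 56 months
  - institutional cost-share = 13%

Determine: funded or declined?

Declined

Atomic conditions:
  requested budget ≤ 1443245 USD: 345499 ≤ 1443245 is true
  PI h-index between 0 and 30: 1 in [0, 30] is true
  PI h-index ≤ 55: 1 ≤ 55 is true
  program area ∈ {cs, social}: chem is not in the set → false
  years since PhD < 18 years: 8 < 18 is true
  requested budget ≥ 1411570 USD: 345499 ≥ 1411570 is false
  project duration ≥ 32 months: 56 ≥ 32 is true
  IRB approval obtained: no → false
  institutional cost-share ≥ 19%: 13 ≥ 19 is false
  is a resubmission: yes → true
  project duration ≥ 70 months: 56 ≥ 70 is false
  mean reviewer score ≥ 2.9: 3.8 ≥ 2.9 is true
  institution type ∈ {PUI, R1, industry, national-lab}: R2 is not in the set → false
  early-career PI: no → false
  support letters ≤ 4: 6 ≤ 4 is false
  institutional cost-share ≥ 60%: 13 ≥ 60 is false
Combine:
[1.1.1] true AND true = true
[1.1.2] true OR false = true
[1.1] true AND true = true
[1.2.1.1] true OR false = true
[1.2.1] NOT true = false
[1.2.2.1.1] true OR false = true
[1.2.2.1] NOT true = false
[1.2.2] NOT false = true
[1.2] false OR true = true
[1] exactly-one(true, true) = false
[2.1.3] false → true (antecedent false ⇒ implication holds) = true
[2.1] false OR true OR true = true
[2.2.4] false AND false = false
[2.2] false OR false OR false OR false = false
[2] true AND false = false
[root] exactly-one(false, false) = false
Overall: false → declined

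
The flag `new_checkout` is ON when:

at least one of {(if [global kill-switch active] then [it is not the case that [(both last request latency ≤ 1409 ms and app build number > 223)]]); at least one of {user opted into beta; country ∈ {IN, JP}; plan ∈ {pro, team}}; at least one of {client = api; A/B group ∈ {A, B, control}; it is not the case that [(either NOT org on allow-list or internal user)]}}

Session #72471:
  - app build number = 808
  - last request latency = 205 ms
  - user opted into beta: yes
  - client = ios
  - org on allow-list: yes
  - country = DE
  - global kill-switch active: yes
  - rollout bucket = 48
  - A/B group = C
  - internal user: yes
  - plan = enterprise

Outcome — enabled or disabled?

Enabled

Atomic conditions:
  global kill-switch active: yes → true
  last request latency ≤ 1409 ms: 205 ≤ 1409 is true
  app build number > 223: 808 > 223 is true
  user opted into beta: yes → true
  country ∈ {IN, JP}: DE is not in the set → false
  plan ∈ {pro, team}: enterprise is not in the set → false
  client = api: ios == api is false
  A/B group ∈ {A, B, control}: C is not in the set → false
  NOT org on allow-list: yes → false
  internal user: yes → true
Combine:
[1.2.1] true AND true = true
[1.2] NOT true = false
[1] true → false = false
[2] true OR false OR false = true
[3.3.1] false OR true = true
[3.3] NOT true = false
[3] false OR false OR false = false
[root] false OR true OR false = true
Overall: true → enabled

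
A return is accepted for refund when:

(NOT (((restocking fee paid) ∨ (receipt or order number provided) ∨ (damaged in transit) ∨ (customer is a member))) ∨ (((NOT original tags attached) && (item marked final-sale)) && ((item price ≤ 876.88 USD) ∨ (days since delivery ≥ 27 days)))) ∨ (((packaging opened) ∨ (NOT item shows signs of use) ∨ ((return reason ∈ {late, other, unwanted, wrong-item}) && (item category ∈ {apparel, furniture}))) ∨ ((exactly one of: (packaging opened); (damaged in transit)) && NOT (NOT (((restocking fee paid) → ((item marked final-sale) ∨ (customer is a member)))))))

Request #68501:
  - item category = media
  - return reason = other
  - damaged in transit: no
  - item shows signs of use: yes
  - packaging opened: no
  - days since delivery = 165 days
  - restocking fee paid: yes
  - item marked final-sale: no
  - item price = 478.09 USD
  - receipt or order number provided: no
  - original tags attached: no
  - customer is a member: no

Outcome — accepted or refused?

Atomic conditions:
  restocking fee paid: yes → true
  receipt or order number provided: no → false
  damaged in transit: no → false
  customer is a member: no → false
  NOT original tags attached: no → true
  item marked final-sale: no → false
  item price ≤ 876.88 USD: 478.09 ≤ 876.88 is true
  days since delivery ≥ 27 days: 165 ≥ 27 is true
  packaging opened: no → false
  NOT item shows signs of use: yes → false
  return reason ∈ {late, other, unwanted, wrong-item}: other is in the set → true
  item category ∈ {apparel, furniture}: media is not in the set → false
Combine:
[1.1.1] true OR false OR false OR false = true
[1.1] NOT true = false
[1.2.1] true AND false = false
[1.2.2] true OR true = true
[1.2] false AND true = false
[1] false OR false = false
[2.1.3] true AND false = false
[2.1] false OR false OR false = false
[2.2.1] exactly-one(false, false) = false
[2.2.2.1.1.2] false OR false = false
[2.2.2.1.1] true → false = false
[2.2.2.1] NOT false = true
[2.2.2] NOT true = false
[2.2] false AND false = false
[2] false OR false = false
[root] false OR false = false
Overall: false → refused

Refused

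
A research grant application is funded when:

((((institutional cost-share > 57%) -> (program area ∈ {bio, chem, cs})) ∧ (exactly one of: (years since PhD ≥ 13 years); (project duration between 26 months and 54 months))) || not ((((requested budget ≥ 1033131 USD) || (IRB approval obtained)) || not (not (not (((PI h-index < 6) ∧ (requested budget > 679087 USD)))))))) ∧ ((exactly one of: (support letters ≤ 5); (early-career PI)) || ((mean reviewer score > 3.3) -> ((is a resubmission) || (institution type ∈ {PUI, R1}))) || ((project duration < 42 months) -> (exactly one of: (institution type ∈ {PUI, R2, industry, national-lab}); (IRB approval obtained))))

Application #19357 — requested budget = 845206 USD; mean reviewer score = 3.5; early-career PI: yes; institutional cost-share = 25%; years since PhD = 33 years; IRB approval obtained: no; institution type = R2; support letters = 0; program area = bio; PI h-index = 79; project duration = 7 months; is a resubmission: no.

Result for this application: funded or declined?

Atomic conditions:
  institutional cost-share > 57%: 25 > 57 is false
  program area ∈ {bio, chem, cs}: bio is in the set → true
  years since PhD ≥ 13 years: 33 ≥ 13 is true
  project duration between 26 months and 54 months: 7 in [26, 54] is false
  requested budget ≥ 1033131 USD: 845206 ≥ 1033131 is false
  IRB approval obtained: no → false
  PI h-index < 6: 79 < 6 is false
  requested budget > 679087 USD: 845206 > 679087 is true
  support letters ≤ 5: 0 ≤ 5 is true
  early-career PI: yes → true
  mean reviewer score > 3.3: 3.5 > 3.3 is true
  is a resubmission: no → false
  institution type ∈ {PUI, R1}: R2 is not in the set → false
  project duration < 42 months: 7 < 42 is true
  institution type ∈ {PUI, R2, industry, national-lab}: R2 is in the set → true
Combine:
[1.1.1] false → true (antecedent false ⇒ implication holds) = true
[1.1.2] exactly-one(true, false) = true
[1.1] true AND true = true
[1.2.1.1] false OR false = false
[1.2.1.2.1.1.1] false AND true = false
[1.2.1.2.1.1] NOT false = true
[1.2.1.2.1] NOT true = false
[1.2.1.2] NOT false = true
[1.2.1] false OR true = true
[1.2] NOT true = false
[1] true OR false = true
[2.1] exactly-one(true, true) = false
[2.2.2] false OR false = false
[2.2] true → false = false
[2.3.2] exactly-one(true, false) = true
[2.3] true → true = true
[2] false OR false OR true = true
[root] true AND true = true
Overall: true → funded

Funded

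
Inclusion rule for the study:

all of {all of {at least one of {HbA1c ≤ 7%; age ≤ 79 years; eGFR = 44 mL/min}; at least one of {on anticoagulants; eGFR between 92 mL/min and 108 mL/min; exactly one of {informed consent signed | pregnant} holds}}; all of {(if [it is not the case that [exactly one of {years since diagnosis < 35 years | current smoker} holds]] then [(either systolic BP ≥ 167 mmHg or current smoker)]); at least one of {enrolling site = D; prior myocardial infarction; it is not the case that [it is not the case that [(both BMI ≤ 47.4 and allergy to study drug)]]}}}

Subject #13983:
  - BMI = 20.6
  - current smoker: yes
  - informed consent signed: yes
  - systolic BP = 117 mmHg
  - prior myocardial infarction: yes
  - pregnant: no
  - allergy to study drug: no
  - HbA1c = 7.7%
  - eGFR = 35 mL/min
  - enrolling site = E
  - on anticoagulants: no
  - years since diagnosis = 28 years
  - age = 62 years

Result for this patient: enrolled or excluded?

Enrolled

Atomic conditions:
  HbA1c ≤ 7%: 7.7 ≤ 7 is false
  age ≤ 79 years: 62 ≤ 79 is true
  eGFR = 44 mL/min: 35 == 44 is false
  on anticoagulants: no → false
  eGFR between 92 mL/min and 108 mL/min: 35 in [92, 108] is false
  informed consent signed: yes → true
  pregnant: no → false
  years since diagnosis < 35 years: 28 < 35 is true
  current smoker: yes → true
  systolic BP ≥ 167 mmHg: 117 ≥ 167 is false
  enrolling site = D: E == D is false
  prior myocardial infarction: yes → true
  BMI ≤ 47.4: 20.6 ≤ 47.4 is true
  allergy to study drug: no → false
Combine:
[1.1] false OR true OR false = true
[1.2.3] exactly-one(true, false) = true
[1.2] false OR false OR true = true
[1] true AND true = true
[2.1.1.1] exactly-one(true, true) = false
[2.1.1] NOT false = true
[2.1.2] false OR true = true
[2.1] true → true = true
[2.2.3.1.1] true AND false = false
[2.2.3.1] NOT false = true
[2.2.3] NOT true = false
[2.2] false OR true OR false = true
[2] true AND true = true
[root] true AND true = true
Overall: true → enrolled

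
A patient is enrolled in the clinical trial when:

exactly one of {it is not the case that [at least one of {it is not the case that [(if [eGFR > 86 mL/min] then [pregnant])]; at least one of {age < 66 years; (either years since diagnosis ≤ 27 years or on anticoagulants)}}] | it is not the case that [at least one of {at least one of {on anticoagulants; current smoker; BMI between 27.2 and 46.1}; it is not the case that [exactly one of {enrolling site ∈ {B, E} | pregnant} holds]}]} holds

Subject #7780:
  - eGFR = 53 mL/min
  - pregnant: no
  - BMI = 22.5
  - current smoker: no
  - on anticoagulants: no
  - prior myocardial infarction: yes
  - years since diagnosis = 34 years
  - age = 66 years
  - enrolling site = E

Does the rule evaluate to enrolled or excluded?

Atomic conditions:
  eGFR > 86 mL/min: 53 > 86 is false
  pregnant: no → false
  age < 66 years: 66 < 66 is false
  years since diagnosis ≤ 27 years: 34 ≤ 27 is false
  on anticoagulants: no → false
  current smoker: no → false
  BMI between 27.2 and 46.1: 22.5 in [27.2, 46.1] is false
  enrolling site ∈ {B, E}: E is in the set → true
Combine:
[1.1.1.1] false → false (antecedent false ⇒ implication holds) = true
[1.1.1] NOT true = false
[1.1.2.2] false OR false = false
[1.1.2] false OR false = false
[1.1] false OR false = false
[1] NOT false = true
[2.1.1] false OR false OR false = false
[2.1.2.1] exactly-one(true, false) = true
[2.1.2] NOT true = false
[2.1] false OR false = false
[2] NOT false = true
[root] exactly-one(true, true) = false
Overall: false → excluded

Excluded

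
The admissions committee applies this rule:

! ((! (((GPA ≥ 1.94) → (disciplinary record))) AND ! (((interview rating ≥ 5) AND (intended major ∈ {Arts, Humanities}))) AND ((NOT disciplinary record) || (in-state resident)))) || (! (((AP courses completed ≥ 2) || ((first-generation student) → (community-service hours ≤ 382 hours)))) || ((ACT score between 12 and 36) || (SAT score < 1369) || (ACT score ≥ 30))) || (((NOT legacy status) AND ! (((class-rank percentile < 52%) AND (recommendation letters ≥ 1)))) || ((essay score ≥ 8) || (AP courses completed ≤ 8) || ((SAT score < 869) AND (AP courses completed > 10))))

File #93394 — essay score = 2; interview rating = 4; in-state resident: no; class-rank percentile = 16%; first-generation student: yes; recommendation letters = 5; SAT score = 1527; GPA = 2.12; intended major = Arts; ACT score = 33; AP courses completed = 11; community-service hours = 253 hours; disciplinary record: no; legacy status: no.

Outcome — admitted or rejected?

Admitted

Atomic conditions:
  GPA ≥ 1.94: 2.12 ≥ 1.94 is true
  disciplinary record: no → false
  interview rating ≥ 5: 4 ≥ 5 is false
  intended major ∈ {Arts, Humanities}: Arts is in the set → true
  NOT disciplinary record: no → true
  in-state resident: no → false
  AP courses completed ≥ 2: 11 ≥ 2 is true
  first-generation student: yes → true
  community-service hours ≤ 382 hours: 253 ≤ 382 is true
  ACT score between 12 and 36: 33 in [12, 36] is true
  SAT score < 1369: 1527 < 1369 is false
  ACT score ≥ 30: 33 ≥ 30 is true
  NOT legacy status: no → true
  class-rank percentile < 52%: 16 < 52 is true
  recommendation letters ≥ 1: 5 ≥ 1 is true
  essay score ≥ 8: 2 ≥ 8 is false
  AP courses completed ≤ 8: 11 ≤ 8 is false
  SAT score < 869: 1527 < 869 is false
  AP courses completed > 10: 11 > 10 is true
Combine:
[1.1.1.1] true → false = false
[1.1.1] NOT false = true
[1.1.2.1] false AND true = false
[1.1.2] NOT false = true
[1.1.3] true OR false = true
[1.1] true AND true AND true = true
[1] NOT true = false
[2.1.1.2] true → true = true
[2.1.1] true OR true = true
[2.1] NOT true = false
[2.2] true OR false OR true = true
[2] false OR true = true
[3.1.2.1] true AND true = true
[3.1.2] NOT true = false
[3.1] true AND false = false
[3.2.3] false AND true = false
[3.2] false OR false OR false = false
[3] false OR false = false
[root] false OR true OR false = true
Overall: true → admitted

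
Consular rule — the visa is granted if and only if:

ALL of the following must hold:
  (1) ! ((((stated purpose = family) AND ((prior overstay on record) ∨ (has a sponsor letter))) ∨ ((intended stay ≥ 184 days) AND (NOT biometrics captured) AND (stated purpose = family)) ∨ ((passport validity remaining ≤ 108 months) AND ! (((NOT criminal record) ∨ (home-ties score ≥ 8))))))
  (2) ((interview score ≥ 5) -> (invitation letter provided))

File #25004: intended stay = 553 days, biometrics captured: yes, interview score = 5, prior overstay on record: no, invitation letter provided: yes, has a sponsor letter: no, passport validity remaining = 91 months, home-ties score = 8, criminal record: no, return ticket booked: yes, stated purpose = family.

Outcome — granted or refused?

Granted

Atomic conditions:
  stated purpose = family: family == family is true
  prior overstay on record: no → false
  has a sponsor letter: no → false
  intended stay ≥ 184 days: 553 ≥ 184 is true
  NOT biometrics captured: yes → false
  passport validity remaining ≤ 108 months: 91 ≤ 108 is true
  NOT criminal record: no → true
  home-ties score ≥ 8: 8 ≥ 8 is true
  interview score ≥ 5: 5 ≥ 5 is true
  invitation letter provided: yes → true
Combine:
[1.1.1.2] false OR false = false
[1.1.1] true AND false = false
[1.1.2] true AND false AND true = false
[1.1.3.2.1] true OR true = true
[1.1.3.2] NOT true = false
[1.1.3] true AND false = false
[1.1] false OR false OR false = false
[1] NOT false = true
[2] true → true = true
[root] true AND true = true
Overall: true → granted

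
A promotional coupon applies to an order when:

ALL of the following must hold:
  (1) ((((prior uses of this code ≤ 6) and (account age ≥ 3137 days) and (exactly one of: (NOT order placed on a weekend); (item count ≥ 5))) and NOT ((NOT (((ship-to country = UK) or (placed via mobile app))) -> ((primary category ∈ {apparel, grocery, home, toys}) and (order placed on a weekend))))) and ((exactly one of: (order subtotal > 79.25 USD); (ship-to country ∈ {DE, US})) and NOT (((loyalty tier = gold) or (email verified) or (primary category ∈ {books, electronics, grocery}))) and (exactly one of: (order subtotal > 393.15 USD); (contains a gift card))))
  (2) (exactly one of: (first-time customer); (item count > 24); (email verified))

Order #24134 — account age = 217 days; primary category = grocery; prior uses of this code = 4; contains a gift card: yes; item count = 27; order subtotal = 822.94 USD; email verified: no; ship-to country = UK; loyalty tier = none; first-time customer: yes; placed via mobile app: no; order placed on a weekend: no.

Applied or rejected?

Rejected

Atomic conditions:
  prior uses of this code ≤ 6: 4 ≤ 6 is true
  account age ≥ 3137 days: 217 ≥ 3137 is false
  NOT order placed on a weekend: no → true
  item count ≥ 5: 27 ≥ 5 is true
  ship-to country = UK: UK == UK is true
  placed via mobile app: no → false
  primary category ∈ {apparel, grocery, home, toys}: grocery is in the set → true
  order placed on a weekend: no → false
  order subtotal > 79.25 USD: 822.94 > 79.25 is true
  ship-to country ∈ {DE, US}: UK is not in the set → false
  loyalty tier = gold: none == gold is false
  email verified: no → false
  primary category ∈ {books, electronics, grocery}: grocery is in the set → true
  order subtotal > 393.15 USD: 822.94 > 393.15 is true
  contains a gift card: yes → true
  first-time customer: yes → true
  item count > 24: 27 > 24 is true
Combine:
[1.1.1.3] exactly-one(true, true) = false
[1.1.1] true AND false AND false = false
[1.1.2.1.1.1] true OR false = true
[1.1.2.1.1] NOT true = false
[1.1.2.1.2] true AND false = false
[1.1.2.1] false → false (antecedent false ⇒ implication holds) = true
[1.1.2] NOT true = false
[1.1] false AND false = false
[1.2.1] exactly-one(true, false) = true
[1.2.2.1] false OR false OR true = true
[1.2.2] NOT true = false
[1.2.3] exactly-one(true, true) = false
[1.2] true AND false AND false = false
[1] false AND false = false
[2] exactly-one(true, true, false) = false
[root] false AND false = false
Overall: false → rejected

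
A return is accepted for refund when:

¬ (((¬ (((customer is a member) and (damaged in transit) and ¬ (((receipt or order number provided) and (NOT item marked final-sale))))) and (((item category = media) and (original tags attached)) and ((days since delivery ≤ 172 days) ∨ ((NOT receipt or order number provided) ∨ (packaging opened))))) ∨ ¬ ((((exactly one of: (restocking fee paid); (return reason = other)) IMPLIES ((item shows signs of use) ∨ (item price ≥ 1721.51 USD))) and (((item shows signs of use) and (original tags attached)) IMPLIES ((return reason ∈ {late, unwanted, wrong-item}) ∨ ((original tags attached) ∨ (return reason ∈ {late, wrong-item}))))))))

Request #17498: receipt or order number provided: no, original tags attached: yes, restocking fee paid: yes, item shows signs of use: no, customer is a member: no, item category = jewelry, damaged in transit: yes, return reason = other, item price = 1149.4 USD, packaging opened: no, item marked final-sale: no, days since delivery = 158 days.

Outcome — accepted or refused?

Atomic conditions:
  customer is a member: no → false
  damaged in transit: yes → true
  receipt or order number provided: no → false
  NOT item marked final-sale: no → true
  item category = media: jewelry == media is false
  original tags attached: yes → true
  days since delivery ≤ 172 days: 158 ≤ 172 is true
  NOT receipt or order number provided: no → true
  packaging opened: no → false
  restocking fee paid: yes → true
  return reason = other: other == other is true
  item shows signs of use: no → false
  item price ≥ 1721.51 USD: 1149.4 ≥ 1721.51 is false
  return reason ∈ {late, unwanted, wrong-item}: other is not in the set → false
  return reason ∈ {late, wrong-item}: other is not in the set → false
Combine:
[1.1.1.1.3.1] false AND true = false
[1.1.1.1.3] NOT false = true
[1.1.1.1] false AND true AND true = false
[1.1.1] NOT false = true
[1.1.2.1] false AND true = false
[1.1.2.2.2] true OR false = true
[1.1.2.2] true OR true = true
[1.1.2] false AND true = false
[1.1] true AND false = false
[1.2.1.1.1] exactly-one(true, true) = false
[1.2.1.1.2] false OR false = false
[1.2.1.1] false → false (antecedent false ⇒ implication holds) = true
[1.2.1.2.1] false AND true = false
[1.2.1.2.2.2] true OR false = true
[1.2.1.2.2] false OR true = true
[1.2.1.2] false → true (antecedent false ⇒ implication holds) = true
[1.2.1] true AND true = true
[1.2] NOT true = false
[1] false OR false = false
[root] NOT false = true
Overall: true → accepted

Accepted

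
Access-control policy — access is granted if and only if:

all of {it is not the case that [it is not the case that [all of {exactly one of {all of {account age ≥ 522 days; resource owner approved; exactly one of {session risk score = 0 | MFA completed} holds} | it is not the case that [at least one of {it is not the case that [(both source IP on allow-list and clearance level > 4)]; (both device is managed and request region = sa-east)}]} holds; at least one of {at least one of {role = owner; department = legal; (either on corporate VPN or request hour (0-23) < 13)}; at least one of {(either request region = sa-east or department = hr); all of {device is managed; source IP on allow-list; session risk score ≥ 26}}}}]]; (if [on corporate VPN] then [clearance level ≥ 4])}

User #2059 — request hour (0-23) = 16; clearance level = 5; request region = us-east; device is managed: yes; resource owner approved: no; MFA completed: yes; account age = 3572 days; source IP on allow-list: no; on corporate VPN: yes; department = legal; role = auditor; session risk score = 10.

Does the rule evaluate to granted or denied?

Denied

Atomic conditions:
  account age ≥ 522 days: 3572 ≥ 522 is true
  resource owner approved: no → false
  session risk score = 0: 10 == 0 is false
  MFA completed: yes → true
  source IP on allow-list: no → false
  clearance level > 4: 5 > 4 is true
  device is managed: yes → true
  request region = sa-east: us-east == sa-east is false
  role = owner: auditor == owner is false
  department = legal: legal == legal is true
  on corporate VPN: yes → true
  request hour (0-23) < 13: 16 < 13 is false
  department = hr: legal == hr is false
  session risk score ≥ 26: 10 ≥ 26 is false
  clearance level ≥ 4: 5 ≥ 4 is true
Combine:
[1.1.1.1.1.3] exactly-one(false, true) = true
[1.1.1.1.1] true AND false AND true = false
[1.1.1.1.2.1.1.1] false AND true = false
[1.1.1.1.2.1.1] NOT false = true
[1.1.1.1.2.1.2] true AND false = false
[1.1.1.1.2.1] true OR false = true
[1.1.1.1.2] NOT true = false
[1.1.1.1] exactly-one(false, false) = false
[1.1.1.2.1.3] true OR false = true
[1.1.1.2.1] false OR true OR true = true
[1.1.1.2.2.1] false OR false = false
[1.1.1.2.2.2] true AND false AND false = false
[1.1.1.2.2] false OR false = false
[1.1.1.2] true OR false = true
[1.1.1] false AND true = false
[1.1] NOT false = true
[1] NOT true = false
[2] true → true = true
[root] false AND true = false
Overall: false → denied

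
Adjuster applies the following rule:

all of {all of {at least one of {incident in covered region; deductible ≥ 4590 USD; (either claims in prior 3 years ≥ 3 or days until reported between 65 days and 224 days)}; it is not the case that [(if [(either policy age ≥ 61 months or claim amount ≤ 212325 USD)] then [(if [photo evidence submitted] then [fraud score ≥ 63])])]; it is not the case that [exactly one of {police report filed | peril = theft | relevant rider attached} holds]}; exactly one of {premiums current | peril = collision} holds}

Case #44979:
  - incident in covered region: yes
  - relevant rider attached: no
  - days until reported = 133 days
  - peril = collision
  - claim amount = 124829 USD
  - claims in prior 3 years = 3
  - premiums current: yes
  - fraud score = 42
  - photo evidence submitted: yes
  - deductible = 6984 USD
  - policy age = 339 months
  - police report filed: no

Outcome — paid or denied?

Denied

Atomic conditions:
  incident in covered region: yes → true
  deductible ≥ 4590 USD: 6984 ≥ 4590 is true
  claims in prior 3 years ≥ 3: 3 ≥ 3 is true
  days until reported between 65 days and 224 days: 133 in [65, 224] is true
  policy age ≥ 61 months: 339 ≥ 61 is true
  claim amount ≤ 212325 USD: 124829 ≤ 212325 is true
  photo evidence submitted: yes → true
  fraud score ≥ 63: 42 ≥ 63 is false
  police report filed: no → false
  peril = theft: collision == theft is false
  relevant rider attached: no → false
  premiums current: yes → true
  peril = collision: collision == collision is true
Combine:
[1.1.3] true OR true = true
[1.1] true OR true OR true = true
[1.2.1.1] true OR true = true
[1.2.1.2] true → false = false
[1.2.1] true → false = false
[1.2] NOT false = true
[1.3.1] exactly-one(false, false, false) = false
[1.3] NOT false = true
[1] true AND true AND true = true
[2] exactly-one(true, true) = false
[root] true AND false = false
Overall: false → denied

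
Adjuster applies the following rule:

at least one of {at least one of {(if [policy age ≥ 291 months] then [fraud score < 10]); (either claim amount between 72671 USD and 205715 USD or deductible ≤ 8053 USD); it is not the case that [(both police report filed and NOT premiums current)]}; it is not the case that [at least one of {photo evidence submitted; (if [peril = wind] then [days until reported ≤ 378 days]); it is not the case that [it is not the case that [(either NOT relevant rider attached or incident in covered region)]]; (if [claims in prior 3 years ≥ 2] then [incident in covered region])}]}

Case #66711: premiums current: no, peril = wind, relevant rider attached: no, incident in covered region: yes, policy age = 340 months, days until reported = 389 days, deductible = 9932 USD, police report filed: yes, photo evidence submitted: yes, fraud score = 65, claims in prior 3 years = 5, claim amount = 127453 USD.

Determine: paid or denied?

Atomic conditions:
  policy age ≥ 291 months: 340 ≥ 291 is true
  fraud score < 10: 65 < 10 is false
  claim amount between 72671 USD and 205715 USD: 127453 in [72671, 205715] is true
  deductible ≤ 8053 USD: 9932 ≤ 8053 is false
  police report filed: yes → true
  NOT premiums current: no → true
  photo evidence submitted: yes → true
  peril = wind: wind == wind is true
  days until reported ≤ 378 days: 389 ≤ 378 is false
  NOT relevant rider attached: no → true
  incident in covered region: yes → true
  claims in prior 3 years ≥ 2: 5 ≥ 2 is true
Combine:
[1.1] true → false = false
[1.2] true OR false = true
[1.3.1] true AND true = true
[1.3] NOT true = false
[1] false OR true OR false = true
[2.1.2] true → false = false
[2.1.3.1.1] true OR true = true
[2.1.3.1] NOT true = false
[2.1.3] NOT false = true
[2.1.4] true → true = true
[2.1] true OR false OR true OR true = true
[2] NOT true = false
[root] true OR false = true
Overall: true → paid

Paid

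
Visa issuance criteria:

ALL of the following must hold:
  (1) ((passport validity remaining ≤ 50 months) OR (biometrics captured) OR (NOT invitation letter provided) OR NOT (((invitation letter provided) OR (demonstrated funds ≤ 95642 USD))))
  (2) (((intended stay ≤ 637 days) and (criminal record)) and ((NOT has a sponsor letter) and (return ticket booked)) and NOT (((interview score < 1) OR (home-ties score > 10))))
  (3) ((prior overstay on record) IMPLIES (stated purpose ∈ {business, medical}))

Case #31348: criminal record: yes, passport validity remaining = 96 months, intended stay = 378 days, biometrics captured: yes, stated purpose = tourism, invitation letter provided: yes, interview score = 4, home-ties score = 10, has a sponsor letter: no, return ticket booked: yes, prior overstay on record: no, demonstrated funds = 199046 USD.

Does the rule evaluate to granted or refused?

Granted

Atomic conditions:
  passport validity remaining ≤ 50 months: 96 ≤ 50 is false
  biometrics captured: yes → true
  NOT invitation letter provided: yes → false
  invitation letter provided: yes → true
  demonstrated funds ≤ 95642 USD: 199046 ≤ 95642 is false
  intended stay ≤ 637 days: 378 ≤ 637 is true
  criminal record: yes → true
  NOT has a sponsor letter: no → true
  return ticket booked: yes → true
  interview score < 1: 4 < 1 is false
  home-ties score > 10: 10 > 10 is false
  prior overstay on record: no → false
  stated purpose ∈ {business, medical}: tourism is not in the set → false
Combine:
[1.4.1] true OR false = true
[1.4] NOT true = false
[1] false OR true OR false OR false = true
[2.1] true AND true = true
[2.2] true AND true = true
[2.3.1] false OR false = false
[2.3] NOT false = true
[2] true AND true AND true = true
[3] false → false (antecedent false ⇒ implication holds) = true
[root] true AND true AND true = true
Overall: true → granted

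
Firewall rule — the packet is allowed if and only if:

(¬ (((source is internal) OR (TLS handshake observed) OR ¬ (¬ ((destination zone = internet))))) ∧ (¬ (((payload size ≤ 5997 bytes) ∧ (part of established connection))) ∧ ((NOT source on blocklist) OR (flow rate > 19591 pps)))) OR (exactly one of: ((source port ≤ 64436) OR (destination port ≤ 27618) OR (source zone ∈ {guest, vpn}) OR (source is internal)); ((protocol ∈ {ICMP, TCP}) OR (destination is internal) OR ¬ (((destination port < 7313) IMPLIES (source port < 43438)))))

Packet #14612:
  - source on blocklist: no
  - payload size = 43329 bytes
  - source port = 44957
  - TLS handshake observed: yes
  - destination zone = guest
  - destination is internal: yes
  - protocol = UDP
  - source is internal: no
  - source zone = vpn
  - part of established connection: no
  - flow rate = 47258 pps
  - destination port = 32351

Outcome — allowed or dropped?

Atomic conditions:
  source is internal: no → false
  TLS handshake observed: yes → true
  destination zone = internet: guest == internet is false
  payload size ≤ 5997 bytes: 43329 ≤ 5997 is false
  part of established connection: no → false
  NOT source on blocklist: no → true
  flow rate > 19591 pps: 47258 > 19591 is true
  source port ≤ 64436: 44957 ≤ 64436 is true
  destination port ≤ 27618: 32351 ≤ 27618 is false
  source zone ∈ {guest, vpn}: vpn is in the set → true
  protocol ∈ {ICMP, TCP}: UDP is not in the set → false
  destination is internal: yes → true
  destination port < 7313: 32351 < 7313 is false
  source port < 43438: 44957 < 43438 is false
Combine:
[1.1.1.3.1] NOT false = true
[1.1.1.3] NOT true = false
[1.1.1] false OR true OR false = true
[1.1] NOT true = false
[1.2.1.1] false AND false = false
[1.2.1] NOT false = true
[1.2.2] true OR true = true
[1.2] true AND true = true
[1] false AND true = false
[2.1] true OR false OR true OR false = true
[2.2.3.1] false → false (antecedent false ⇒ implication holds) = true
[2.2.3] NOT true = false
[2.2] false OR true OR false = true
[2] exactly-one(true, true) = false
[root] false OR false = false
Overall: false → dropped

Dropped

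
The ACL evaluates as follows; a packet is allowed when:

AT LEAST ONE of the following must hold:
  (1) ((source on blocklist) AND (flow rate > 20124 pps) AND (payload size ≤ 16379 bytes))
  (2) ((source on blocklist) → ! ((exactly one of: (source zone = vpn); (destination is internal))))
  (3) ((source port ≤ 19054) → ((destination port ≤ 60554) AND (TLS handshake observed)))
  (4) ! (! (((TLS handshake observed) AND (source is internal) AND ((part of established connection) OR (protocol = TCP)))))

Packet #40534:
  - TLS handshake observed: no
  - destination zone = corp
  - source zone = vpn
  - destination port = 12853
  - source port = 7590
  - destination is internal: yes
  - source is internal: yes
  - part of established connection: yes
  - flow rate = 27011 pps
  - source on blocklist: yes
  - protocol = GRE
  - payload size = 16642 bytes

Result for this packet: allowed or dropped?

Atomic conditions:
  source on blocklist: yes → true
  flow rate > 20124 pps: 27011 > 20124 is true
  payload size ≤ 16379 bytes: 16642 ≤ 16379 is false
  source zone = vpn: vpn == vpn is true
  destination is internal: yes → true
  source port ≤ 19054: 7590 ≤ 19054 is true
  destination port ≤ 60554: 12853 ≤ 60554 is true
  TLS handshake observed: no → false
  source is internal: yes → true
  part of established connection: yes → true
  protocol = TCP: GRE == TCP is false
Combine:
[1] true AND true AND false = false
[2.2.1] exactly-one(true, true) = false
[2.2] NOT false = true
[2] true → true = true
[3.2] true AND false = false
[3] true → false = false
[4.1.1.3] true OR false = true
[4.1.1] false AND true AND true = false
[4.1] NOT false = true
[4] NOT true = false
[root] false OR true OR false OR false = true
Overall: true → allowed

Allowed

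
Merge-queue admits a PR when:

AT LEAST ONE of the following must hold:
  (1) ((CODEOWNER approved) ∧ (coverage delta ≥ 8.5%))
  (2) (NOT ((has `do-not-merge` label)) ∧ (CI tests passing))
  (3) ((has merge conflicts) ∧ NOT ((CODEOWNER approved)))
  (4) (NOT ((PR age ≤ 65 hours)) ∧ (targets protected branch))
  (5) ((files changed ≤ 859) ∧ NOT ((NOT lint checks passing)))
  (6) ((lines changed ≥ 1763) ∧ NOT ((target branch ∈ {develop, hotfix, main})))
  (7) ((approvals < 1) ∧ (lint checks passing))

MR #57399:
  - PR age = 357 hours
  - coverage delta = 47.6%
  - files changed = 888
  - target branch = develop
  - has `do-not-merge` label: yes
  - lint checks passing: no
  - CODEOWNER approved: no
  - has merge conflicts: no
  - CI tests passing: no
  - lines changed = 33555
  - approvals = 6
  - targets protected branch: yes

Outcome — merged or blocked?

Merged

Atomic conditions:
  CODEOWNER approved: no → false
  coverage delta ≥ 8.5%: 47.6 ≥ 8.5 is true
  has `do-not-merge` label: yes → true
  CI tests passing: no → false
  has merge conflicts: no → false
  PR age ≤ 65 hours: 357 ≤ 65 is false
  targets protected branch: yes → true
  files changed ≤ 859: 888 ≤ 859 is false
  NOT lint checks passing: no → true
  lines changed ≥ 1763: 33555 ≥ 1763 is true
  target branch ∈ {develop, hotfix, main}: develop is in the set → true
  approvals < 1: 6 < 1 is false
  lint checks passing: no → false
Combine:
[1] false AND true = false
[2.1] NOT true = false
[2] false AND false = false
[3.2] NOT false = true
[3] false AND true = false
[4.1] NOT false = true
[4] true AND true = true
[5.2] NOT true = false
[5] false AND false = false
[6.2] NOT true = false
[6] true AND false = false
[7] false AND false = false
[root] false OR false OR false OR true OR false OR false OR false = true
Overall: true → merged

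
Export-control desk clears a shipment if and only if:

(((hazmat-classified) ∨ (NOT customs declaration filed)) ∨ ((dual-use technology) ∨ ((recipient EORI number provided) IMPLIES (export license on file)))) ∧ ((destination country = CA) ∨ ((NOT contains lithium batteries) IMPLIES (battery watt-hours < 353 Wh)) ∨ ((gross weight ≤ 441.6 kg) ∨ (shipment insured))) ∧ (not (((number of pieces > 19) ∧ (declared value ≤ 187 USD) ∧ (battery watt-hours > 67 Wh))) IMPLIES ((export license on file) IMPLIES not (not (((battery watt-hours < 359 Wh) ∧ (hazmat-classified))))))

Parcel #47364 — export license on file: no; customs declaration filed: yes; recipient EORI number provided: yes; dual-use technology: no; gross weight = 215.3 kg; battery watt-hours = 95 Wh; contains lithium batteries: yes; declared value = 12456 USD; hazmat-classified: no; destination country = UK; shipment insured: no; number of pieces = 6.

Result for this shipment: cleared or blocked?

Atomic conditions:
  hazmat-classified: no → false
  NOT customs declaration filed: yes → false
  dual-use technology: no → false
  recipient EORI number provided: yes → true
  export license on file: no → false
  destination country = CA: UK == CA is false
  NOT contains lithium batteries: yes → false
  battery watt-hours < 353 Wh: 95 < 353 is true
  gross weight ≤ 441.6 kg: 215.3 ≤ 441.6 is true
  shipment insured: no → false
  number of pieces > 19: 6 > 19 is false
  declared value ≤ 187 USD: 12456 ≤ 187 is false
  battery watt-hours > 67 Wh: 95 > 67 is true
  battery watt-hours < 359 Wh: 95 < 359 is true
Combine:
[1.1] false OR false = false
[1.2.2] true → false = false
[1.2] false OR false = false
[1] false OR false = false
[2.2] false → true (antecedent false ⇒ implication holds) = true
[2.3] true OR false = true
[2] false OR true OR true = true
[3.1.1] false AND false AND true = false
[3.1] NOT false = true
[3.2.2.1.1] true AND false = false
[3.2.2.1] NOT false = true
[3.2.2] NOT true = false
[3.2] false → false (antecedent false ⇒ implication holds) = true
[3] true → true = true
[root] false AND true AND true = false
Overall: false → blocked

Blocked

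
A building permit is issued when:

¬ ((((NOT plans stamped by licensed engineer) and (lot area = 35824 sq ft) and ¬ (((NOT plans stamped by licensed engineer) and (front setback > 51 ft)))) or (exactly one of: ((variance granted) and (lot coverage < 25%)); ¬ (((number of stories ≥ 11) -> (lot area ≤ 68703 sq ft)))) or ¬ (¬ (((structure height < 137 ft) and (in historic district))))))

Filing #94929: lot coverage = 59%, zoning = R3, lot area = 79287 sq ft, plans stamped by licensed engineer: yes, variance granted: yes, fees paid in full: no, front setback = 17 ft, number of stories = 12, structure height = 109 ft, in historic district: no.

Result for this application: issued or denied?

Denied

Atomic conditions:
  NOT plans stamped by licensed engineer: yes → false
  lot area = 35824 sq ft: 79287 == 35824 is false
  front setback > 51 ft: 17 > 51 is false
  variance granted: yes → true
  lot coverage < 25%: 59 < 25 is false
  number of stories ≥ 11: 12 ≥ 11 is true
  lot area ≤ 68703 sq ft: 79287 ≤ 68703 is false
  structure height < 137 ft: 109 < 137 is true
  in historic district: no → false
Combine:
[1.1.3.1] false AND false = false
[1.1.3] NOT false = true
[1.1] false AND false AND true = false
[1.2.1] true AND false = false
[1.2.2.1] true → false = false
[1.2.2] NOT false = true
[1.2] exactly-one(false, true) = true
[1.3.1.1] true AND false = false
[1.3.1] NOT false = true
[1.3] NOT true = false
[1] false OR true OR false = true
[root] NOT true = false
Overall: false → denied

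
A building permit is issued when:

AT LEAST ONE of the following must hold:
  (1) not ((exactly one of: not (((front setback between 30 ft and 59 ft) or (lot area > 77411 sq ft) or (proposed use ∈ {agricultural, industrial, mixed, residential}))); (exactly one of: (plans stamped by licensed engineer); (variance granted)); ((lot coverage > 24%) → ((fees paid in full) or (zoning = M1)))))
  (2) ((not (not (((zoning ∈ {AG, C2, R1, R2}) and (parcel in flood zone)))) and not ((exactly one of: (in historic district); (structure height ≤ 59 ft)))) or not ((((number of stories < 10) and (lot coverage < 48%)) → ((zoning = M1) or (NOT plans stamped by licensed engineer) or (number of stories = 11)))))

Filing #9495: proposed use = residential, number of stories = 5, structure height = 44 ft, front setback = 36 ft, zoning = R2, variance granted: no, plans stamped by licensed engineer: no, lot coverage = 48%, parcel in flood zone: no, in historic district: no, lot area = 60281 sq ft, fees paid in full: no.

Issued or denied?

Atomic conditions:
  front setback between 30 ft and 59 ft: 36 in [30, 59] is true
  lot area > 77411 sq ft: 60281 > 77411 is false
  proposed use ∈ {agricultural, industrial, mixed, residential}: residential is in the set → true
  plans stamped by licensed engineer: no → false
  variance granted: no → false
  lot coverage > 24%: 48 > 24 is true
  fees paid in full: no → false
  zoning = M1: R2 == M1 is false
  zoning ∈ {AG, C2, R1, R2}: R2 is in the set → true
  parcel in flood zone: no → false
  in historic district: no → false
  structure height ≤ 59 ft: 44 ≤ 59 is true
  number of stories < 10: 5 < 10 is true
  lot coverage < 48%: 48 < 48 is false
  NOT plans stamped by licensed engineer: no → true
  number of stories = 11: 5 == 11 is false
Combine:
[1.1.1.1] true OR false OR true = true
[1.1.1] NOT true = false
[1.1.2] exactly-one(false, false) = false
[1.1.3.2] false OR false = false
[1.1.3] true → false = false
[1.1] exactly-one(false, false, false) = false
[1] NOT false = true
[2.1.1.1.1] true AND false = false
[2.1.1.1] NOT false = true
[2.1.1] NOT true = false
[2.1.2.1] exactly-one(false, true) = true
[2.1.2] NOT true = false
[2.1] false AND false = false
[2.2.1.1] true AND false = false
[2.2.1.2] false OR true OR false = true
[2.2.1] false → true (antecedent false ⇒ implication holds) = true
[2.2] NOT true = false
[2] false OR false = false
[root] true OR false = true
Overall: true → issued

Issued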